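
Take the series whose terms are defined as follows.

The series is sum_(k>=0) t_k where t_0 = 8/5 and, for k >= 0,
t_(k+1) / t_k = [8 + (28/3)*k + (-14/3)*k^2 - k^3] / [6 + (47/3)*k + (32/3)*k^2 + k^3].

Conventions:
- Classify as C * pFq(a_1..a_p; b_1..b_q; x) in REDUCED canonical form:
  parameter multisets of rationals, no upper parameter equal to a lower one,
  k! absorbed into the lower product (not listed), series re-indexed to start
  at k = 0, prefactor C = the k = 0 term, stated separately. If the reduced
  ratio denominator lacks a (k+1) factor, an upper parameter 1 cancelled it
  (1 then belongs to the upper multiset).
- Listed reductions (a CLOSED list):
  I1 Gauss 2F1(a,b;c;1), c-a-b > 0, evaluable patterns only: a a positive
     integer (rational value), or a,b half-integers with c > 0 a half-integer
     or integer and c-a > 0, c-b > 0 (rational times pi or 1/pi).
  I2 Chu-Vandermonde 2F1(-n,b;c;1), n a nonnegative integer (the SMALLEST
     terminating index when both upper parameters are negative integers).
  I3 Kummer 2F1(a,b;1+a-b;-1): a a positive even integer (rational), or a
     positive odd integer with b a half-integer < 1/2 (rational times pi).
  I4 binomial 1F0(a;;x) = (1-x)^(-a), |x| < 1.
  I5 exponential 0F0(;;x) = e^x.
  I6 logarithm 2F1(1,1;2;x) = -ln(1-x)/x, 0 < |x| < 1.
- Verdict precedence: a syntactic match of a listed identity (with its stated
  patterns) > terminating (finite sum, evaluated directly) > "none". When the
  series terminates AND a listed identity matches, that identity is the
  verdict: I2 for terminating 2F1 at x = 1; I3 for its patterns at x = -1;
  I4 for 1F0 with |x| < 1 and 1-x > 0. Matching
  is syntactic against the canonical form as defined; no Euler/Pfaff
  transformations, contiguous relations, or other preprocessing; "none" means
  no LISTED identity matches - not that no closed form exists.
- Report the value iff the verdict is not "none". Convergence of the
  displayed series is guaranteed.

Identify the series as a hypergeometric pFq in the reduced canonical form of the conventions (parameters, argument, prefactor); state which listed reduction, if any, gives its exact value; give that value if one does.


Canonical form: C = 8/5 times 2F1 with upper {-2, 6}, lower {9}, x = -1. Verdict (x = -1): the Kummer evaluation I3 applies (x = -1; c = 9 equals 1+a-b for upper {-2, 6}: listed pattern). Sum: 112/25.

Structural cue: from the first term 8/5: roots of the ratio polynomials (C = 8/5, x = -1) are the negated parameters.
Term ratio: r(k) = (-1) * (k-2) (k+6) / [(k+9) (k+1)] - rational; roots negated = parameters, x = (-1), C = 8/5.


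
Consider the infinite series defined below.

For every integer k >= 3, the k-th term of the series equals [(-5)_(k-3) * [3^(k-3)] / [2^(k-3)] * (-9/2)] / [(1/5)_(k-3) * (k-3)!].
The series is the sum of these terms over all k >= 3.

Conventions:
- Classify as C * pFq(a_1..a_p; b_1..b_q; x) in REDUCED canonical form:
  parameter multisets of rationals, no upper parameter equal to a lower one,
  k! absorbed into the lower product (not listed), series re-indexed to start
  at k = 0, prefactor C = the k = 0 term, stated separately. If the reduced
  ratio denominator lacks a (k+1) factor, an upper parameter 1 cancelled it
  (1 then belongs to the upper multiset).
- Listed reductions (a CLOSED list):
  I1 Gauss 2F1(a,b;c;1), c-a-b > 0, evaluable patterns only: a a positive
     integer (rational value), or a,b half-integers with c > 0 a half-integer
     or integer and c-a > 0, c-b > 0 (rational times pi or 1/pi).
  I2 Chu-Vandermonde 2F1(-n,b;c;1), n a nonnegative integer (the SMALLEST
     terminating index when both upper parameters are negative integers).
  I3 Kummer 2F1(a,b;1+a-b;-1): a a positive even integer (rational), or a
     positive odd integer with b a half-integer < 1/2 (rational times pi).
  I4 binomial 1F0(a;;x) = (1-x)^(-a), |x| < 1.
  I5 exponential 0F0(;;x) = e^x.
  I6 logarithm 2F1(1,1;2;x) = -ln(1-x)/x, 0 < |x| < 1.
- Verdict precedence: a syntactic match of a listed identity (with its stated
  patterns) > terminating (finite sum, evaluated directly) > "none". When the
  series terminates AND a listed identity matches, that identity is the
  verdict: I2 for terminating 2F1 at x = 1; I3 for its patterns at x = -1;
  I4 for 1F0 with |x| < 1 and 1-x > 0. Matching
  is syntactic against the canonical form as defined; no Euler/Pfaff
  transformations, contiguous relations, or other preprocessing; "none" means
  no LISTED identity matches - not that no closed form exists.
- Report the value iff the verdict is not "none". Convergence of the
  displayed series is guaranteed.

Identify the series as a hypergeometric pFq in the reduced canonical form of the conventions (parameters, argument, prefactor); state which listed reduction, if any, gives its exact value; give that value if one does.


Canonical form: C = -9/2 times 1F1 with upper {-5}, lower {1/5}, x = 3/2. Verdict: terminating. With -5 upstairs the series is a 6-term polynomial sum; evaluated term by term. Sum: -5138307/157696.

Structural cue: from the first term -9/2: the two geometric factors (C = -9/2, x = 3/2) combine into one argument.
Ratio: r(k) = (3/2) * (k-5) / [(k+1/5) (k+1)] - rational in k. x = (3/2); t_0 = -9/2; negate the roots.


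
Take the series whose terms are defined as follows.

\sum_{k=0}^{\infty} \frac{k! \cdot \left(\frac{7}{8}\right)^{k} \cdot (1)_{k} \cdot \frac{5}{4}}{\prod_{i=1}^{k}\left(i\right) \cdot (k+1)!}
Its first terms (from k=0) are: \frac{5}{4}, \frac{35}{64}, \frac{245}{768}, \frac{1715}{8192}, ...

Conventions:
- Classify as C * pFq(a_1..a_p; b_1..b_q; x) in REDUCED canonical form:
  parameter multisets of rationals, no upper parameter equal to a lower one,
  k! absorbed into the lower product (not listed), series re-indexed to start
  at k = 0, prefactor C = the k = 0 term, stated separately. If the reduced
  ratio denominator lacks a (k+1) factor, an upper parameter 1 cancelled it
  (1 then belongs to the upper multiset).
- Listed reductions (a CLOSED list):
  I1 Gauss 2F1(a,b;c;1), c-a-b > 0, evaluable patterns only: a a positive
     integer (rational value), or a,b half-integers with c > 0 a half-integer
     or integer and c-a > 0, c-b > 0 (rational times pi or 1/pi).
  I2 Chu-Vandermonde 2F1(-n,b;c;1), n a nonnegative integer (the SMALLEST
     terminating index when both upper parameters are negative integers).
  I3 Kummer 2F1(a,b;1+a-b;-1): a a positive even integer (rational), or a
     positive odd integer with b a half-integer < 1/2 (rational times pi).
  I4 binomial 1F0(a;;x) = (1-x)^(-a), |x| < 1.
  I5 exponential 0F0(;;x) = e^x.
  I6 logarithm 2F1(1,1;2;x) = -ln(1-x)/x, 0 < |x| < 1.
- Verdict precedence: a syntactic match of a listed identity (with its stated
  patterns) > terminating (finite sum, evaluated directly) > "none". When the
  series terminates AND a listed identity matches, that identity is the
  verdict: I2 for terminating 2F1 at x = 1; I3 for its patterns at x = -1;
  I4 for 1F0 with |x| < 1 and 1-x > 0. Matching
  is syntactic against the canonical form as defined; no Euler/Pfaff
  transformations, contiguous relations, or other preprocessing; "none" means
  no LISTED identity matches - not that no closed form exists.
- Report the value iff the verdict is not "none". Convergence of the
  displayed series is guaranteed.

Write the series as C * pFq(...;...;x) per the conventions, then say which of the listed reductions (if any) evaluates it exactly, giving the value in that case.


Prefactor \frac{5}{4}, argument \frac{7}{8}: 2F1 with upper {1, 1} over lower {2}. Verdict at x = \frac{7}{8}: the I6 logarithm reduction matches (the logarithm: parameters (1,1;2), x = \frac{7}{8}). Hence: \left(-\frac{10}{7}\right) \cdot \ln\left(\frac{1}{8}\right).

Key step: from the first term \frac{5}{4}: the denominator's factorial ratio (C = 5/4) is a lower Pochhammer.
Adjacent-term ratio: r(k) = \frac{7}{8} * (k+1) (k+1) / [(k+2) (k+1)] ; factor over Q: parameters, x = \frac{7}{8}, and C = \frac{5}{4}.


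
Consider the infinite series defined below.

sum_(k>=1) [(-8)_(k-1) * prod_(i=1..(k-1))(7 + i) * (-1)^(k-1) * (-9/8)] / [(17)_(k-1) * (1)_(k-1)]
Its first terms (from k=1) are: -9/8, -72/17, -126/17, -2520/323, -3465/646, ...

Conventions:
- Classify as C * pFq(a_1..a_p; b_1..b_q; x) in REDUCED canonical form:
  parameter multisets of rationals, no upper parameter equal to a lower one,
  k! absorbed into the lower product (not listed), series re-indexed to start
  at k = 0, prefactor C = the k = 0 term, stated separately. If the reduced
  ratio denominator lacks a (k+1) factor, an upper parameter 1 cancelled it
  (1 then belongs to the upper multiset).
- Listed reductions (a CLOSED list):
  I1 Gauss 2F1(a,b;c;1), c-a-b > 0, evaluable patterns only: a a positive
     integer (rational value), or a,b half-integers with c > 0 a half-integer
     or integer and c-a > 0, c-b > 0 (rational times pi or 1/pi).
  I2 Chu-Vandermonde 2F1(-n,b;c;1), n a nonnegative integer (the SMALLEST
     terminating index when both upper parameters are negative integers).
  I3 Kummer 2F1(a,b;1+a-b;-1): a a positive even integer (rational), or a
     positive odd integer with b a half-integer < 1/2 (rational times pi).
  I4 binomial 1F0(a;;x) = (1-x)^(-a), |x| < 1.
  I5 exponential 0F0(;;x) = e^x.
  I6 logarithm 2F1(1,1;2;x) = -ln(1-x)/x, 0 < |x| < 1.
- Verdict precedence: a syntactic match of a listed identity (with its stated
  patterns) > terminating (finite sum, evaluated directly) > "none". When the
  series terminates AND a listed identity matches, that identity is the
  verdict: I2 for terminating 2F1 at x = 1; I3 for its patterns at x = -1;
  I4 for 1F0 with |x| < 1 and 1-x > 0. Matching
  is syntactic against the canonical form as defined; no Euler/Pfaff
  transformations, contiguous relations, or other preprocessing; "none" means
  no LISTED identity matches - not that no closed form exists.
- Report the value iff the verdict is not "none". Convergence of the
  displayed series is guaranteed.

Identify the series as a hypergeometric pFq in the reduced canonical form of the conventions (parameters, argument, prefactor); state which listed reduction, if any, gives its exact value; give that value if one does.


x = -1 here; the reduced form reads 2F1, upper {-8, 8}, lower {17}, C = -9/8. Verdict: Kummer's theorem (I3) matches (x = -1; c = 17 equals 1+a-b for upper {-8, 8}: listed pattern). Exact value: -117/4.

Structural cue: with t_0 = -9/8, the running product (C = -9/8, x = -1) telescopes to a rising factorial.
Term ratio: r(k) = (-1) * (k-8) (k+8) / [(k+17) (k+1)] ; factor over Q: parameters, x = (-1), and C = -9/8.


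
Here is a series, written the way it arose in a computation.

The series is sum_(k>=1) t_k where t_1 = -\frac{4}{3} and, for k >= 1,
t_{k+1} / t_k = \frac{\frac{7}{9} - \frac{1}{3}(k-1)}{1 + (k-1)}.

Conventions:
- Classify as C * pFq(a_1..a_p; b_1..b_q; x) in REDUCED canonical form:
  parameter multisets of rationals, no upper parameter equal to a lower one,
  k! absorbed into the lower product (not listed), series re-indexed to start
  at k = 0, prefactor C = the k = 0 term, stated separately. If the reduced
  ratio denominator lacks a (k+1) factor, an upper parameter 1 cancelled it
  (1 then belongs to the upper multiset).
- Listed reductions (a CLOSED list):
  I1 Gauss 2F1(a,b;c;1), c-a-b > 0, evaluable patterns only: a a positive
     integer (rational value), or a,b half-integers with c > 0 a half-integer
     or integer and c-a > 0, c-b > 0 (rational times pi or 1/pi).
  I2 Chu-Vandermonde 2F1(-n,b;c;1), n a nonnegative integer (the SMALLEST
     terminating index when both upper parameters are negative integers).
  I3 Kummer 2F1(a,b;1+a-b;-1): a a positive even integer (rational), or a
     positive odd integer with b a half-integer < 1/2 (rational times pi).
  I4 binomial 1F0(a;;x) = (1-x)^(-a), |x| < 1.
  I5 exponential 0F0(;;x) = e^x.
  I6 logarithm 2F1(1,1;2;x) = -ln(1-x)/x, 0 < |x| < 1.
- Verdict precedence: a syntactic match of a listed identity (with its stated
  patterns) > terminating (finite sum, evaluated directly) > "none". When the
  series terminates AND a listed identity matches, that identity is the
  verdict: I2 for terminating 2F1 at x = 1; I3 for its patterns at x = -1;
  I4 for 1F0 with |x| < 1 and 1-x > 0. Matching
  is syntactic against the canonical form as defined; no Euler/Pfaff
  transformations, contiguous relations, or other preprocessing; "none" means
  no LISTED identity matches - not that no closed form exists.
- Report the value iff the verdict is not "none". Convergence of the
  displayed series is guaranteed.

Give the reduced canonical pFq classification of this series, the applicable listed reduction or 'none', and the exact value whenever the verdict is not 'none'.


The series (x = -\frac{1}{3}) is 1F0: upper {-\frac{7}{3}}, lower {-}, prefactor -\frac{4}{3}. Verdict at x = -\frac{1}{3}: the I4 binomial reduction matches (the 1F0 binomial series: exponent 7/3, x = -\frac{1}{3}). Exact value: \left(-\frac{4}{3}\right) \cdot \left(\frac{4}{3}\right)^{\frac{7}{3}}.

Key step: from the first term -\frac{4}{3}: factor the ratio over Q (C = -4/3, x = -1/3): negated roots = parameters.
Step ratio: r(k) = -\frac{1}{3} * (k-\frac{7}{3}) / [(k+1)] - rational; roots negated = parameters, x = -\frac{1}{3}, C = -\frac{4}{3}.


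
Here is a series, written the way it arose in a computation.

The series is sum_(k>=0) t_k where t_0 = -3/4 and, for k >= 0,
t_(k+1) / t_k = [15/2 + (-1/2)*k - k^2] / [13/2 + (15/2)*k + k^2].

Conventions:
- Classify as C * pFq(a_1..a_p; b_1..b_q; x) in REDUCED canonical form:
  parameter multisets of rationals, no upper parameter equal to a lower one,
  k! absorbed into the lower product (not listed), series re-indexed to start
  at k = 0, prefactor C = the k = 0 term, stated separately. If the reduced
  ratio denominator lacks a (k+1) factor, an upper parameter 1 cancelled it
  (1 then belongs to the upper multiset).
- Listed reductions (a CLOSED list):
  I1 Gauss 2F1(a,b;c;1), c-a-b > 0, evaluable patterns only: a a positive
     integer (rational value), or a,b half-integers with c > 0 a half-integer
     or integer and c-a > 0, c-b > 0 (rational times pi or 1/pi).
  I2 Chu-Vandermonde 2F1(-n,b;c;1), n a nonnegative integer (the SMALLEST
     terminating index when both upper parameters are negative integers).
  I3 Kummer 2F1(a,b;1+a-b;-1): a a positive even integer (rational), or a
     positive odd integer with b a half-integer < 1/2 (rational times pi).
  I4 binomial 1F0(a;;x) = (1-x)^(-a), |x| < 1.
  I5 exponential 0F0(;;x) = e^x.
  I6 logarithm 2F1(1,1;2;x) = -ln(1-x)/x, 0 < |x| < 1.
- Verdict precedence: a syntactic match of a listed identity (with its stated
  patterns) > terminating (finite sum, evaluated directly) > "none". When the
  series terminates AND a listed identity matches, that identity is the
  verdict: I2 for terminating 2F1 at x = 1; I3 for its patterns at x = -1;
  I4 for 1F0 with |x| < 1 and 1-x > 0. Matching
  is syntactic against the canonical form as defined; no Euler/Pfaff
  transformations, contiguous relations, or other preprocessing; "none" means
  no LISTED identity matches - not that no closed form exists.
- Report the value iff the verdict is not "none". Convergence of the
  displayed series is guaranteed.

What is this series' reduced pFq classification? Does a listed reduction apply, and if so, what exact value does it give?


Prefactor -3/4, argument -1: 2F1 with upper {-5/2, 3} over lower {13/2}. Verdict (x = -1): the Kummer evaluation I3 applies (x = -1; c = 13/2 equals 1+a-b for upper {-5/2, 3}: listed pattern). Sum: (-10395/16384) * pi.

The tell: t_0 being -3/4, factor the ratio over Q (C = -3/4): negated roots = parameters.
Step ratio: r(k) = (-1) * (k-5/2) (k+3) / [(k+13/2) (k+1)] ; factor over Q: parameters, x = (-1), and C = -3/4.


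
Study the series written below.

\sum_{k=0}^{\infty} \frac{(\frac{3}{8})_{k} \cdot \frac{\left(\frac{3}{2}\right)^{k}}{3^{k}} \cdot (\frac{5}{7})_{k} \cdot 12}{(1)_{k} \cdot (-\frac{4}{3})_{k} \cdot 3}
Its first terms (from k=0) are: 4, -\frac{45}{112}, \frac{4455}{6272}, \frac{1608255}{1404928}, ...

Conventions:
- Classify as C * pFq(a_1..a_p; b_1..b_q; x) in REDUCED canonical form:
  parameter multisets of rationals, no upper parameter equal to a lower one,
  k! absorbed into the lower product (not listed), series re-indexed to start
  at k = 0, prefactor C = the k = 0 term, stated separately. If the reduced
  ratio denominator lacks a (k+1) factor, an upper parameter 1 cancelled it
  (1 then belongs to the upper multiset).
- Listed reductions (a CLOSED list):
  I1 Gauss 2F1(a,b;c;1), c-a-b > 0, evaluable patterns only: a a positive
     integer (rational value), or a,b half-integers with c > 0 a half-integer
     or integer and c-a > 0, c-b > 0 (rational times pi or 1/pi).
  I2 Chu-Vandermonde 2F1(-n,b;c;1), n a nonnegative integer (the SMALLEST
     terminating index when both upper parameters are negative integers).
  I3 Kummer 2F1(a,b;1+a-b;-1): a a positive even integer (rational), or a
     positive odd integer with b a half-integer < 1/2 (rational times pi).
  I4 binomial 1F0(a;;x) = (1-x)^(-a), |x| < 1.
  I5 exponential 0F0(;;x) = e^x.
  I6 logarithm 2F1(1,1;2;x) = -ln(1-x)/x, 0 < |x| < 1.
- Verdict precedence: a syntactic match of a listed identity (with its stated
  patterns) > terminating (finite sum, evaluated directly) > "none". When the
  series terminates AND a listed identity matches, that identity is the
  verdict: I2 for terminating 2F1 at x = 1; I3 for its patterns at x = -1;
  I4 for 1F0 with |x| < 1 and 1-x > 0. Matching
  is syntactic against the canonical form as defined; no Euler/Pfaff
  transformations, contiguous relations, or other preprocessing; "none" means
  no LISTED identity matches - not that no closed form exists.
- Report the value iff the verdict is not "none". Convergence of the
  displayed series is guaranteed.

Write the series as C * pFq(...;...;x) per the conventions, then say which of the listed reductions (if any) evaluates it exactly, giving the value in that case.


The tell: t_0 being 4, the two k-th powers (prefactor 4) combine into one argument.
Step ratio: r(k) = \frac{1}{2} * (k+\frac{3}{8}) (k+\frac{5}{7}) / [(k-\frac{4}{3}) (k+1)] - rational in k, leading ratio \frac{1}{2}; with t_0 = 4, classification follows.

Reduced: x = \frac{1}{2}, 2F1, upper = {\frac{3}{8}, \frac{5}{7}}, lower = {-\frac{4}{3}}, C = 4. Verdict: none (x = \frac{1}{2}): each listed identity misses the multisets {\frac{3}{8}, \frac{5}{7}} ; {-\frac{4}{3}}.


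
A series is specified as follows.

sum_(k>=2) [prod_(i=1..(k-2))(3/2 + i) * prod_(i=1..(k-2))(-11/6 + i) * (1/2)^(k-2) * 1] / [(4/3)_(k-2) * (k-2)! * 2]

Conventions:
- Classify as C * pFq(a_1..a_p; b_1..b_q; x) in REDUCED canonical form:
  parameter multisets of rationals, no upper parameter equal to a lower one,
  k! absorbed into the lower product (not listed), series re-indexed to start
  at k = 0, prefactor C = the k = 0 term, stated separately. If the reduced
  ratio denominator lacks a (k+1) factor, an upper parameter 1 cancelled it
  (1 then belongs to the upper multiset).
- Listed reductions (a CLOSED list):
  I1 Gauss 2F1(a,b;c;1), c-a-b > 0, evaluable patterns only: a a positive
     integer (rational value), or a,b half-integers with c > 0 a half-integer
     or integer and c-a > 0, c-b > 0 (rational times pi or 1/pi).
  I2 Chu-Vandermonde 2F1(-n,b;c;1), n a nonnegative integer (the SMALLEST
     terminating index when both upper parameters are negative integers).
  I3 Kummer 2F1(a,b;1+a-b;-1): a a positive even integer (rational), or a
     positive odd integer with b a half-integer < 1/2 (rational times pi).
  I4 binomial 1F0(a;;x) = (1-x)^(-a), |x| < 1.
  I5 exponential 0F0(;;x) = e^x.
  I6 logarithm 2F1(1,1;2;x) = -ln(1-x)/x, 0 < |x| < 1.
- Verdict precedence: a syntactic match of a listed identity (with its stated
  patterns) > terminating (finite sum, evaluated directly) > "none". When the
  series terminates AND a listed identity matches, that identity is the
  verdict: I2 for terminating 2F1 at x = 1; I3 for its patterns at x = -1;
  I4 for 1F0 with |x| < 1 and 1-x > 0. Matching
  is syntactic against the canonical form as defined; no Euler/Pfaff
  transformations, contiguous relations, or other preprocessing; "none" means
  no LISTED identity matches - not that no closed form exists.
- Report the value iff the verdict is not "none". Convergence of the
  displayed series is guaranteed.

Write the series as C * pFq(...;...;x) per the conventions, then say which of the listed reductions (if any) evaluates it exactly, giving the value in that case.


This is 1/2 * 2F1(-5/6, 5/2; 4/3; 1/2) in reduced canonical form. Verdict: none - this 2F1 at x = 1/2 matches no listed pattern, and upper {-5/6, 5/2} holds no stopper.

Key observation: from the first term 1/2: the running product (C = 1/2) telescopes to a rising factorial.
Term ratio: r(k) = (1/2) * (k-5/6) (k+5/2) / [(k+4/3) (k+1)] - rational in k. x = (1/2); t_0 = 1/2; negate the roots.


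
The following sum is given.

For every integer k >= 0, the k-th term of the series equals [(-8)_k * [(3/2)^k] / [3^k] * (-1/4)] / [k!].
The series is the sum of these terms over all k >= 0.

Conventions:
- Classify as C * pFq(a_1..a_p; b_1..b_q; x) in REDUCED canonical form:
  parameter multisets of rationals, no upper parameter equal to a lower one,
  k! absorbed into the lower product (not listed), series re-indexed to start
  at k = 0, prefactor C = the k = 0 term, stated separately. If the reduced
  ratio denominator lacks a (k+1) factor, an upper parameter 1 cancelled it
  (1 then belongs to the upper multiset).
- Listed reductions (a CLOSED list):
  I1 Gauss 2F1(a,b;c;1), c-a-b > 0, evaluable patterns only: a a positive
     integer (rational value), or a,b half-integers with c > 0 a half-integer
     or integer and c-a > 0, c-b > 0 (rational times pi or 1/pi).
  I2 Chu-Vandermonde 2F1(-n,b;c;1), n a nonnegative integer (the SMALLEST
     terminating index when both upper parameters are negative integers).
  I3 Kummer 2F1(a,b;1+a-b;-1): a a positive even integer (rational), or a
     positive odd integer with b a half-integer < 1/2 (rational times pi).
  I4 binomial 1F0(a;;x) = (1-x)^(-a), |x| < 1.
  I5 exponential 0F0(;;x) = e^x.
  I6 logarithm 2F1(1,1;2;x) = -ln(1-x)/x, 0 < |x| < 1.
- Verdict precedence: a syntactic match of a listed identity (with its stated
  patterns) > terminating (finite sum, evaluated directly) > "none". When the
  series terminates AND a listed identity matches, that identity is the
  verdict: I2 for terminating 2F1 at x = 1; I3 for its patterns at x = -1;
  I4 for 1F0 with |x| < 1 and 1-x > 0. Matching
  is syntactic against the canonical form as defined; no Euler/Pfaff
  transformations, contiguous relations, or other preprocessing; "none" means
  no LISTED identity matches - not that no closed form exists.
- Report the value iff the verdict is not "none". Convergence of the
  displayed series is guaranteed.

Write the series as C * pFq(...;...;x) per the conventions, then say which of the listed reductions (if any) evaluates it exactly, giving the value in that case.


Prefactor -1/4, argument 1/2: 1F0 with upper {-8} over lower {-}. Verdict at x = 1/2: the binomial series (I4) matches (the 1F0 binomial series: exponent 8, x = 1/2). Hence: -1/1024.

Structural cue: t_0 being -1/4, the two k-th powers (C = -1/4, x = 1/2) combine into one argument.
Step ratio: r(k) = (1/2) * (k-8) / [(k+1)] - poly over poly, x = (1/2) from leading terms; C = -1/4 at k = 0.


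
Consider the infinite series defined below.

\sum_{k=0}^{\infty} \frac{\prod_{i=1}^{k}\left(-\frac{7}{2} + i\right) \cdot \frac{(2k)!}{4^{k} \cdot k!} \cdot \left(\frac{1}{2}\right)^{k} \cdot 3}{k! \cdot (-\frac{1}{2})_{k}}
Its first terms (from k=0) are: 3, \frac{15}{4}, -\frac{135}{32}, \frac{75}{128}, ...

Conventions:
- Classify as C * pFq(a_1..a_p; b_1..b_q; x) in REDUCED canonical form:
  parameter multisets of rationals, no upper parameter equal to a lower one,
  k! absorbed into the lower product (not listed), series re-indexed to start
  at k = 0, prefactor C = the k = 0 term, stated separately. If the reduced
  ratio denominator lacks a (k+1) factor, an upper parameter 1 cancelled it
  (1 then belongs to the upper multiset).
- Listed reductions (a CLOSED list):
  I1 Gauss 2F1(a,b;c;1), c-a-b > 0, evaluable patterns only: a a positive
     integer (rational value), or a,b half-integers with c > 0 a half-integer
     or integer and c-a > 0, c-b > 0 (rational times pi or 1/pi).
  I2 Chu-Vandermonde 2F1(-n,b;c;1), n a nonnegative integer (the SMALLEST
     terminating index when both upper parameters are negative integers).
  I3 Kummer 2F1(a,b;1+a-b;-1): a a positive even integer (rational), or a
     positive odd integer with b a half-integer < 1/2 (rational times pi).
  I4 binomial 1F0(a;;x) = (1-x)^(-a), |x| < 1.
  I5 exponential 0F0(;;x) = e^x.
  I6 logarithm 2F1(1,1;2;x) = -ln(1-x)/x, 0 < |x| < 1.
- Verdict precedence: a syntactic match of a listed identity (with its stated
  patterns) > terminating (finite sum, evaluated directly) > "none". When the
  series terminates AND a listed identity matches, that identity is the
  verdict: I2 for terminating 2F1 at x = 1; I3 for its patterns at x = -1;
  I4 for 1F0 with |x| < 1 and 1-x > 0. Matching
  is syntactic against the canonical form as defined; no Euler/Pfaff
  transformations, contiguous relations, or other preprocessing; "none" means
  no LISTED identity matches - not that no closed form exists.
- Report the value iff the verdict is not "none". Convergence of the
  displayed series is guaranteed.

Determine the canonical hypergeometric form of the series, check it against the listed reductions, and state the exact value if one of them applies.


Reduced: x = \frac{1}{2}, 2F1, upper = {-\frac{5}{2}, \frac{1}{2}}, lower = {-\frac{1}{2}}, C = 3. Verdict: none here - no I1-I6 shape fits x = \frac{1}{2} with lower {-\frac{1}{2}}.

Structural cue: x = \frac{1}{2} and the running product (prefactor 3) telescopes to a rising factorial.
Consecutive-term ratio: r(k) = \frac{1}{2} * (k-\frac{5}{2}) (k+\frac{1}{2}) / [(k-\frac{1}{2}) (k+1)] - rational in k. x = \frac{1}{2}; t_0 = 3; negate the roots.


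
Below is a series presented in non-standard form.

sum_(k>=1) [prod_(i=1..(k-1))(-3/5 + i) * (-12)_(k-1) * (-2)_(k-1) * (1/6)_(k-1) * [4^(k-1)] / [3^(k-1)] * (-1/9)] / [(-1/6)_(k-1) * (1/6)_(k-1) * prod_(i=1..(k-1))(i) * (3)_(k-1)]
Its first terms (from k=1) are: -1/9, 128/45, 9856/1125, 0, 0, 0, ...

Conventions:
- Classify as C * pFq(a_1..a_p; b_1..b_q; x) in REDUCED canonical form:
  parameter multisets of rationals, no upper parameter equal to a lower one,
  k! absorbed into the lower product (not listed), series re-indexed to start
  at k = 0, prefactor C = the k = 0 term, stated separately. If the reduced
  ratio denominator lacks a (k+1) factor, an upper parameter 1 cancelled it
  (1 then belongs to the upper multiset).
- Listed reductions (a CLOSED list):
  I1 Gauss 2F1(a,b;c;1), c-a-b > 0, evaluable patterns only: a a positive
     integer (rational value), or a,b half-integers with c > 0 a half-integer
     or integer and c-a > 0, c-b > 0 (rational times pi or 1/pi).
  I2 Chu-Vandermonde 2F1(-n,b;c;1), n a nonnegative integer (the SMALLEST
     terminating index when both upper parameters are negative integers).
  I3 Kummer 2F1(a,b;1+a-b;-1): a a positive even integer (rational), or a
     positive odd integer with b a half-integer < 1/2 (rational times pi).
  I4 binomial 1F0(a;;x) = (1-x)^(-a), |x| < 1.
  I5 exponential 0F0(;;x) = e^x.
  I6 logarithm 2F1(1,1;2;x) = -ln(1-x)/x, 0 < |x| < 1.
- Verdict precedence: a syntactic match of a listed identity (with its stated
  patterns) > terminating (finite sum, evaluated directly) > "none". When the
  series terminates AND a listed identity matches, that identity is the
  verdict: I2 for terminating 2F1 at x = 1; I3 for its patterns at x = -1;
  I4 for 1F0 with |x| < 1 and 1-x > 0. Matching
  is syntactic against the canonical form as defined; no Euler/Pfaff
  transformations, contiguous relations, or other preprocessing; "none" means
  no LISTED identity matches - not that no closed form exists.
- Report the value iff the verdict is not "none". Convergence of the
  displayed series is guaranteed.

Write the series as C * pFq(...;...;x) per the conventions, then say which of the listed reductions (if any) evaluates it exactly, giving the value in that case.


Canonical form: C = -1/9 times 3F2 with upper {-12, -2, 2/5}, lower {-1/6, 3}, x = 4/3. Verdict: terminating - the sum ends at index 2 because -2 is a negative integer; exact evaluation follows. Its exact value is 12931/1125.

Structural cue: x = (4/3) and the parameter 1/6 appears in both the upper and lower lists and cancels.
Consecutive-term ratio: r(k) = (4/3) * (k-12) (k-2) (k+2/5) / [(k-1/6) (k+3) (k+1)] - rational; roots negated = parameters, x = (4/3), C = -1/9.


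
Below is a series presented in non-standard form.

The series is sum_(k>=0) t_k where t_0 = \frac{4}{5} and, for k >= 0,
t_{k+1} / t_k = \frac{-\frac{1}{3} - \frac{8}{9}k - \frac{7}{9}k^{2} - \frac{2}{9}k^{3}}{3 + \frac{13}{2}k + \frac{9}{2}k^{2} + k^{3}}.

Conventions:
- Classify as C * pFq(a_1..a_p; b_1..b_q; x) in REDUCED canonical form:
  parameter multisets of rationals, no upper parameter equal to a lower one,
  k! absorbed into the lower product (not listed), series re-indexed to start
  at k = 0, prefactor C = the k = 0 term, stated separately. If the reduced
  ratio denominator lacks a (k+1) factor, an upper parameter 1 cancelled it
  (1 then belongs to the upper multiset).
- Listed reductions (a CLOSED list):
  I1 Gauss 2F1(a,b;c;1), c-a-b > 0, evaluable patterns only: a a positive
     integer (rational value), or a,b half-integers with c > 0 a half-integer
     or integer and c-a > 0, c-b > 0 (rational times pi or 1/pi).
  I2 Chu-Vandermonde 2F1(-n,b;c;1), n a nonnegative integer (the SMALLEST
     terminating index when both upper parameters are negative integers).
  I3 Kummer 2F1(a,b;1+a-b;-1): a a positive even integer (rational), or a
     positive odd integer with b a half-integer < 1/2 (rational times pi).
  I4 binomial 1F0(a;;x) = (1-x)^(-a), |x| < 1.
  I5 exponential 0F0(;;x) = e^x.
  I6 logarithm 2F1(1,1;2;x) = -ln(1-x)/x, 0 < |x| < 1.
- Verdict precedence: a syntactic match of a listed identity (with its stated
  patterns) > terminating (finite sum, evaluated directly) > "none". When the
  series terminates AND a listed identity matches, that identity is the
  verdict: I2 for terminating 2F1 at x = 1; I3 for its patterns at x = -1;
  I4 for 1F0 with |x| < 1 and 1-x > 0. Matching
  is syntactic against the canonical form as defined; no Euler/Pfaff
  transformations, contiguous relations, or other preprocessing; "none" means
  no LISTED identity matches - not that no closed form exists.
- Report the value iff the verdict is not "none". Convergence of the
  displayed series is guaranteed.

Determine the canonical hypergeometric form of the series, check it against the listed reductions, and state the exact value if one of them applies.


Prefactor \frac{4}{5}, argument -\frac{2}{9}: 2F1 with upper {1, 1} over lower {2}. Verdict: logarithm (I6) applies (the logarithm: parameters (1,1;2), x = -\frac{2}{9}). Its exact value is \frac{18}{5} \cdot \ln\left(\frac{11}{9}\right).

Key observation: from the first term \frac{4}{5}: cancel k + 3/2 from the displayed ratio first; then prefactor 4/5.
Adjacent-term ratio: r(k) = -\frac{2}{9} * (k+1) (k+1) / [(k+2) (k+1)] - rational in k, leading ratio -\frac{2}{9}; with t_0 = \frac{4}{5}, classification follows.


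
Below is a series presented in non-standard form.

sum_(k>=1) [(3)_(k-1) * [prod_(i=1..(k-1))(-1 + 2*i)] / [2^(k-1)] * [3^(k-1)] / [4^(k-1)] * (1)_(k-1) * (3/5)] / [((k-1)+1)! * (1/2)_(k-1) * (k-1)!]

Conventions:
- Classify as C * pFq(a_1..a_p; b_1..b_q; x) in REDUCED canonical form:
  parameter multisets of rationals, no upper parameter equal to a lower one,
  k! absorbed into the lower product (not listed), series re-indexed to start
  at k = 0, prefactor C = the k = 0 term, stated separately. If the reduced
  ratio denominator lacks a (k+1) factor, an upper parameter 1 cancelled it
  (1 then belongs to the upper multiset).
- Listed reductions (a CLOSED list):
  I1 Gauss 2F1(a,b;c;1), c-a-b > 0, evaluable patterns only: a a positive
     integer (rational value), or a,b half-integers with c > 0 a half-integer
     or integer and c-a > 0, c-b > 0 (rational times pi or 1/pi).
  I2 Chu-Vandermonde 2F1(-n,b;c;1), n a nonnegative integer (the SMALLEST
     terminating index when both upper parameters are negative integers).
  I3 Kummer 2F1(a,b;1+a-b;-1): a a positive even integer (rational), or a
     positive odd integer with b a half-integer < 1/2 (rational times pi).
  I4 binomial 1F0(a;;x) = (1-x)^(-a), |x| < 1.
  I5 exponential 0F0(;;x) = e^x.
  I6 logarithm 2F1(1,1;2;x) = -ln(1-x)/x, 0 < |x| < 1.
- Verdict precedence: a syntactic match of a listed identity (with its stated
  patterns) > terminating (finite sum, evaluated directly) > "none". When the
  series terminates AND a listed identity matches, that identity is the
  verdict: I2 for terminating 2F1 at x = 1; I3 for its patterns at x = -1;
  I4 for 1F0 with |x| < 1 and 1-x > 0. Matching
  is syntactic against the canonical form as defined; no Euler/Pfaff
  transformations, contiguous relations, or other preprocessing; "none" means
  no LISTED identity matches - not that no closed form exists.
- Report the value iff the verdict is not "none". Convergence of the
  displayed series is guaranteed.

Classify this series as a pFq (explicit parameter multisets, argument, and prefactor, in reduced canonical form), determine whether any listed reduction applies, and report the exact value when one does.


x = 3/4 here; the reduced form reads 2F1, upper {1, 3}, lower {2}, C = 3/5. Verdict: no listed reduction: x = 3/4 and upper {1, 3} fail every I1-I6 pattern.

Key step: x = (3/4) and the odd product 1*3*...*(2k-1) (C = 3/5) is 2^k (1/2)_k.
Consecutive-term ratio: r(k) = (3/4) * (k+1) (k+3) / [(k+2) (k+1)] - rational; roots negated = parameters, x = (3/4), C = 3/5.


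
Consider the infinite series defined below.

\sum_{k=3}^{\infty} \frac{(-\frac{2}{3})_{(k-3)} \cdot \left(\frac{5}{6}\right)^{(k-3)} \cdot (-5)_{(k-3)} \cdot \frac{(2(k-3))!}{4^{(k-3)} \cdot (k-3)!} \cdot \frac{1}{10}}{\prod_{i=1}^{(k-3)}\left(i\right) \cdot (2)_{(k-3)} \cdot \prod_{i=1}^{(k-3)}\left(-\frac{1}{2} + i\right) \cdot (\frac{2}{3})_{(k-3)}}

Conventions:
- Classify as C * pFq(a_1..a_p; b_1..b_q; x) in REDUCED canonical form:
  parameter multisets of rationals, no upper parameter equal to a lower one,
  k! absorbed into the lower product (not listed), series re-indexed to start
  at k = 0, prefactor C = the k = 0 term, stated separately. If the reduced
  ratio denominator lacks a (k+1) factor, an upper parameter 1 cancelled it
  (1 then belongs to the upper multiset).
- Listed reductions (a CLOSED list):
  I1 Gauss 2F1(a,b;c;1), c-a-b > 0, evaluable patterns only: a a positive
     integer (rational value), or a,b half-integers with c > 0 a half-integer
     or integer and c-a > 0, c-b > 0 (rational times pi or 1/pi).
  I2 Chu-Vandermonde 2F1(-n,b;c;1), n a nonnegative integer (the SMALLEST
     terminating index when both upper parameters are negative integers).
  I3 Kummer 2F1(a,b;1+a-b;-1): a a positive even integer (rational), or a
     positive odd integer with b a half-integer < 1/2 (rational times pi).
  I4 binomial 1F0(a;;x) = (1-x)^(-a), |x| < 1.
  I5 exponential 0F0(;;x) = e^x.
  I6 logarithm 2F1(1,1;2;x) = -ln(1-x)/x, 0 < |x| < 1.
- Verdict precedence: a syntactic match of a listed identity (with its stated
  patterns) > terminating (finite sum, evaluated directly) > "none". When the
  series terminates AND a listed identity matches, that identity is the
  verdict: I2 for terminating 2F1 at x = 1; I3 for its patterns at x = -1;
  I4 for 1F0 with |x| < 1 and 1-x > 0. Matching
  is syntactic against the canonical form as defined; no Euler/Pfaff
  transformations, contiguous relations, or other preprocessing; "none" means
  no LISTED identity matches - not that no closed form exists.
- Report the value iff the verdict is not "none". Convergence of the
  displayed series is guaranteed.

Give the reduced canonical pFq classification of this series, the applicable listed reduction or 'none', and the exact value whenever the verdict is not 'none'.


At argument \frac{5}{6}: a 2F2 with upper {-5, -\frac{2}{3}}, lower {\frac{2}{3}, 2}, scaled by C = \frac{1}{10}. Verdict: terminating - the sum ends at index 5 because -5 is a negative integer; exact evaluation follows. Hence: \frac{70816693}{246343680}.

Key observation: from the first term \frac{1}{10}: the parameter 1/2 appears in both the upper and lower lists and cancels.
Step ratio: r(k) = \frac{5}{6} * (k-5) (k-\frac{2}{3}) / [(k+\frac{2}{3}) (k+2) (k+1)] - rational in k. x = \frac{5}{6}; t_0 = \frac{1}{10}; negate the roots.


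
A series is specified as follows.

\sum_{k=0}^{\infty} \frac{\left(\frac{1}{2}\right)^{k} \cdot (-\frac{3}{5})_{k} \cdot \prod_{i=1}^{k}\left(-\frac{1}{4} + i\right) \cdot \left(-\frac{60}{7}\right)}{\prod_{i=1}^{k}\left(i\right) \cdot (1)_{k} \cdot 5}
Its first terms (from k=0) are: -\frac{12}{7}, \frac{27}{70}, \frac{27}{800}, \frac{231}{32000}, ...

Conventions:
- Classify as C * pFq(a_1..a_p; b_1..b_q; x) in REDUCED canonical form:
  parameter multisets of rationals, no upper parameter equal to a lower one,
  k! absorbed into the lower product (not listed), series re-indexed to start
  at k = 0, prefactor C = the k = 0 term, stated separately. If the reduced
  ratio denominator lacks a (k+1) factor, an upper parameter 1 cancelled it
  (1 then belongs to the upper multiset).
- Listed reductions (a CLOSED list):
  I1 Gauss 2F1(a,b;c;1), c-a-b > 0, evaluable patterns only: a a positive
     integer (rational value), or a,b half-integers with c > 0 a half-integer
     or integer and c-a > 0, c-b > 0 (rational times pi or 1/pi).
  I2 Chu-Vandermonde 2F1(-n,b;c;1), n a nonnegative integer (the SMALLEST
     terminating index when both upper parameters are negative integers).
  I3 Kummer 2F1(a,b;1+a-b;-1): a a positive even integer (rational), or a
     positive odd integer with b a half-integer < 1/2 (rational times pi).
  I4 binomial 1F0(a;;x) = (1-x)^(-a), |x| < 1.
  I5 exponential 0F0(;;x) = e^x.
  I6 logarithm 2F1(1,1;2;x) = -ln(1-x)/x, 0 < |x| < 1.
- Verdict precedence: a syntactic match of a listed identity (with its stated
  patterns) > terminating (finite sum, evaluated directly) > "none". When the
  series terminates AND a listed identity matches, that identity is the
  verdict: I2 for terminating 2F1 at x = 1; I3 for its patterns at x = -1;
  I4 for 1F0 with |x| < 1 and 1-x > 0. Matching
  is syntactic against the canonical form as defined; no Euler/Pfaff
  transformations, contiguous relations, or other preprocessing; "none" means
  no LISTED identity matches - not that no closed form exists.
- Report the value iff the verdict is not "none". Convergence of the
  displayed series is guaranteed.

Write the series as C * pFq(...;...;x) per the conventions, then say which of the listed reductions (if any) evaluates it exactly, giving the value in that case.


Key step: with t_0 = -\frac{12}{7}, the constant factors (prefactor -12/7) combine into one prefactor.
Adjacent-term ratio: r(k) = \frac{1}{2} * (k-\frac{3}{5}) (k+\frac{3}{4}) / [(k+1) (k+1)] - rational; roots negated = parameters, x = \frac{1}{2}, C = -\frac{12}{7}.

This is -\frac{12}{7} * 2F1(-\frac{3}{5}, \frac{3}{4}; 1; \frac{1}{2}) in reduced canonical form. Verdict: none - this 2F1 at x = \frac{1}{2} matches no listed pattern, and upper {-\frac{3}{5}, \frac{3}{4}} holds no stopper.


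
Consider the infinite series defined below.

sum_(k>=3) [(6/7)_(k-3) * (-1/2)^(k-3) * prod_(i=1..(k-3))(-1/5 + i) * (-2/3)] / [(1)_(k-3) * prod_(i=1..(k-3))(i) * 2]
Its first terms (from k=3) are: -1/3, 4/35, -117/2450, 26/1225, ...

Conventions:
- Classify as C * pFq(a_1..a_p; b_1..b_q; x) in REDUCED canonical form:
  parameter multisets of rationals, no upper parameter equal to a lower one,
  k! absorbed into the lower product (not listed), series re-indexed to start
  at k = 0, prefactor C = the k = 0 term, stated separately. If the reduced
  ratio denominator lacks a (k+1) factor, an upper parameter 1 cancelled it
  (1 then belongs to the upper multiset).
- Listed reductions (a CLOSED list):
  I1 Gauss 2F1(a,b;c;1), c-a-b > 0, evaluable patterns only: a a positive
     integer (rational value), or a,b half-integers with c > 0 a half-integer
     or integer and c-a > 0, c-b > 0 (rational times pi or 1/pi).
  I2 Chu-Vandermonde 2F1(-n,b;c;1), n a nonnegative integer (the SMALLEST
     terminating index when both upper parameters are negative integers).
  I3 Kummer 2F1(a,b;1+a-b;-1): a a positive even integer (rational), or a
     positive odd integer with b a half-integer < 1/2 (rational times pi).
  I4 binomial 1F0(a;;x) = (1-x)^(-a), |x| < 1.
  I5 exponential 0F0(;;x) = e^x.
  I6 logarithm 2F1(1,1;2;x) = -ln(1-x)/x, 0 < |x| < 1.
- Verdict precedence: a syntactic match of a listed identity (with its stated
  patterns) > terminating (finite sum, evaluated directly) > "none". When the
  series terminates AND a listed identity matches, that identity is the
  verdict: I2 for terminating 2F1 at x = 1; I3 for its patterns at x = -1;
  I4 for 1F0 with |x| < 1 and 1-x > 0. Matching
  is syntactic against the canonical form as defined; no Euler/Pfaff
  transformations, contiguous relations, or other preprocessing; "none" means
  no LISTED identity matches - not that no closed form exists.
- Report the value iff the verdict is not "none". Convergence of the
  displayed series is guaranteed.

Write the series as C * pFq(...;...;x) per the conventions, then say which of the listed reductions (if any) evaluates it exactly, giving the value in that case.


The series (x = -1/2) is 2F1: upper {4/5, 6/7}, lower {1}, prefactor -1/3. Verdict: none (x = -1/2): each listed identity misses the multisets {4/5, 6/7} ; {1}.

Key step: with t_0 = -1/3, the constant factors (prefactor -1/3) combine into one prefactor.
Ratio: r(k) = (-1/2) * (k+4/5) (k+6/7) / [(k+1) (k+1)] ; factor over Q: parameters, x = (-1/2), and C = -1/3.
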